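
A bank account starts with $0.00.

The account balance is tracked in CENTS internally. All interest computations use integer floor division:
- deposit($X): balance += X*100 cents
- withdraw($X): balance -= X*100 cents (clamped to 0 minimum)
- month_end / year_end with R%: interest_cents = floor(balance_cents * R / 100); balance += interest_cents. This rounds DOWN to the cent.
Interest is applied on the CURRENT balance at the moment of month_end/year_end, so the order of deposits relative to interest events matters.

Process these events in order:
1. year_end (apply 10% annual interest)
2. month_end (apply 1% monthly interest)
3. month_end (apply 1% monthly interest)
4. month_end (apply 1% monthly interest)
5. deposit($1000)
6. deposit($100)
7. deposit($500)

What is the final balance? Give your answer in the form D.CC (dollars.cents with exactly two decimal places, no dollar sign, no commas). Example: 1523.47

After 1 (year_end (apply 10% annual interest)): balance=$0.00 total_interest=$0.00
After 2 (month_end (apply 1% monthly interest)): balance=$0.00 total_interest=$0.00
After 3 (month_end (apply 1% monthly interest)): balance=$0.00 total_interest=$0.00
After 4 (month_end (apply 1% monthly interest)): balance=$0.00 total_interest=$0.00
After 5 (deposit($1000)): balance=$1000.00 total_interest=$0.00
After 6 (deposit($100)): balance=$1100.00 total_interest=$0.00
After 7 (deposit($500)): balance=$1600.00 total_interest=$0.00

Answer: 1600.00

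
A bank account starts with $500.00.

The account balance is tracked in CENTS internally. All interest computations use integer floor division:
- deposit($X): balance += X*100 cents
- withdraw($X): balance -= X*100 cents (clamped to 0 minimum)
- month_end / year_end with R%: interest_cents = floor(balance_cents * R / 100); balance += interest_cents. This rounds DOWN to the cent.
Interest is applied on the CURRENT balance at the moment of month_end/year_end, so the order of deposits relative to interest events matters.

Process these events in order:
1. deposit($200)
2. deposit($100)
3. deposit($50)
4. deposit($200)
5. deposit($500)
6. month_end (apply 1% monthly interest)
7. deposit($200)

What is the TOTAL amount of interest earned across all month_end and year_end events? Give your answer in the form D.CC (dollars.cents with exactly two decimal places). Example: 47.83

Answer: 15.50

Derivation:
After 1 (deposit($200)): balance=$700.00 total_interest=$0.00
After 2 (deposit($100)): balance=$800.00 total_interest=$0.00
After 3 (deposit($50)): balance=$850.00 total_interest=$0.00
After 4 (deposit($200)): balance=$1050.00 total_interest=$0.00
After 5 (deposit($500)): balance=$1550.00 total_interest=$0.00
After 6 (month_end (apply 1% monthly interest)): balance=$1565.50 total_interest=$15.50
After 7 (deposit($200)): balance=$1765.50 total_interest=$15.50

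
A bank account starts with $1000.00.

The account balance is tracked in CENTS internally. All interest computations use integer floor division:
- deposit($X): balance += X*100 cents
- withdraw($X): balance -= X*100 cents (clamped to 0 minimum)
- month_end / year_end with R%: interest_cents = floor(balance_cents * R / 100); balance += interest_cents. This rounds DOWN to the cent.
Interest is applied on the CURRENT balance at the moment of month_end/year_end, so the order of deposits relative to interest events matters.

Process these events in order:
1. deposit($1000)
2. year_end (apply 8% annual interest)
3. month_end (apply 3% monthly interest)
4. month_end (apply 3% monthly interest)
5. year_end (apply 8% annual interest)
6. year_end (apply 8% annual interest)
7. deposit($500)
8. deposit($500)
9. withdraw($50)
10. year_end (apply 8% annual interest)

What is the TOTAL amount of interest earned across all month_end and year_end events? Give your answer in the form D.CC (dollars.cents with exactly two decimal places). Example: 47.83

After 1 (deposit($1000)): balance=$2000.00 total_interest=$0.00
After 2 (year_end (apply 8% annual interest)): balance=$2160.00 total_interest=$160.00
After 3 (month_end (apply 3% monthly interest)): balance=$2224.80 total_interest=$224.80
After 4 (month_end (apply 3% monthly interest)): balance=$2291.54 total_interest=$291.54
After 5 (year_end (apply 8% annual interest)): balance=$2474.86 total_interest=$474.86
After 6 (year_end (apply 8% annual interest)): balance=$2672.84 total_interest=$672.84
After 7 (deposit($500)): balance=$3172.84 total_interest=$672.84
After 8 (deposit($500)): balance=$3672.84 total_interest=$672.84
After 9 (withdraw($50)): balance=$3622.84 total_interest=$672.84
After 10 (year_end (apply 8% annual interest)): balance=$3912.66 total_interest=$962.66

Answer: 962.66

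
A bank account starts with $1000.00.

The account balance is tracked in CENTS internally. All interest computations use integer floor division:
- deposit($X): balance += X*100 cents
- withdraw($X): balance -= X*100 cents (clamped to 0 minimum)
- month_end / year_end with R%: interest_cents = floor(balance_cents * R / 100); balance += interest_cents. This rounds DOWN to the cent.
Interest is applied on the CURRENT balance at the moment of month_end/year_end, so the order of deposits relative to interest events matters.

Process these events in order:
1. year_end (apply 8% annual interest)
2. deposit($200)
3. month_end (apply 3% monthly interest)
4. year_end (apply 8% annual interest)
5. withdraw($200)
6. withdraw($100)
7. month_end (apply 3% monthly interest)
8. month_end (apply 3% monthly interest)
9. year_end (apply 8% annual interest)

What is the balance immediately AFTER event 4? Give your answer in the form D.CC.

Answer: 1423.87

Derivation:
After 1 (year_end (apply 8% annual interest)): balance=$1080.00 total_interest=$80.00
After 2 (deposit($200)): balance=$1280.00 total_interest=$80.00
After 3 (month_end (apply 3% monthly interest)): balance=$1318.40 total_interest=$118.40
After 4 (year_end (apply 8% annual interest)): balance=$1423.87 total_interest=$223.87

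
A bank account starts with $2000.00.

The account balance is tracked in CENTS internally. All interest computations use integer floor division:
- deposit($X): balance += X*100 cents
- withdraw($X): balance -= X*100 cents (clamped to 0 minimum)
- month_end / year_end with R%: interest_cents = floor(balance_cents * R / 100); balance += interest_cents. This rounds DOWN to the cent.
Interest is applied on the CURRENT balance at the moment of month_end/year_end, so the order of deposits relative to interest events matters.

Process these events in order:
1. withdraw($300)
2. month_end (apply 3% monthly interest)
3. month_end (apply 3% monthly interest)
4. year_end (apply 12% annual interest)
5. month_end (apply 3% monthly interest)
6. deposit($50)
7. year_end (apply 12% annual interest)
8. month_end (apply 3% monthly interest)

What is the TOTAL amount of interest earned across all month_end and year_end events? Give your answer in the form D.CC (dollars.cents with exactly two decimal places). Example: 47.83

After 1 (withdraw($300)): balance=$1700.00 total_interest=$0.00
After 2 (month_end (apply 3% monthly interest)): balance=$1751.00 total_interest=$51.00
After 3 (month_end (apply 3% monthly interest)): balance=$1803.53 total_interest=$103.53
After 4 (year_end (apply 12% annual interest)): balance=$2019.95 total_interest=$319.95
After 5 (month_end (apply 3% monthly interest)): balance=$2080.54 total_interest=$380.54
After 6 (deposit($50)): balance=$2130.54 total_interest=$380.54
After 7 (year_end (apply 12% annual interest)): balance=$2386.20 total_interest=$636.20
After 8 (month_end (apply 3% monthly interest)): balance=$2457.78 total_interest=$707.78

Answer: 707.78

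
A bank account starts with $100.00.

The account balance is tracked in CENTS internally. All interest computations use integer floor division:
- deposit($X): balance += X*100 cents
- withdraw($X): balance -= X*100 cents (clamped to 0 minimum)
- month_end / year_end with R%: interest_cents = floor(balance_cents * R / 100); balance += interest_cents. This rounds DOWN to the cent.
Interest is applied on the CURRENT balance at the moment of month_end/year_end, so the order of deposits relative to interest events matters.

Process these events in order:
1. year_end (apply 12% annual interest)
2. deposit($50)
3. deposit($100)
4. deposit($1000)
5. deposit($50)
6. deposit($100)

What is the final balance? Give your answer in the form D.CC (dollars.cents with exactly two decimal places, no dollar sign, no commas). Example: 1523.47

Answer: 1412.00

Derivation:
After 1 (year_end (apply 12% annual interest)): balance=$112.00 total_interest=$12.00
After 2 (deposit($50)): balance=$162.00 total_interest=$12.00
After 3 (deposit($100)): balance=$262.00 total_interest=$12.00
After 4 (deposit($1000)): balance=$1262.00 total_interest=$12.00
After 5 (deposit($50)): balance=$1312.00 total_interest=$12.00
After 6 (deposit($100)): balance=$1412.00 total_interest=$12.00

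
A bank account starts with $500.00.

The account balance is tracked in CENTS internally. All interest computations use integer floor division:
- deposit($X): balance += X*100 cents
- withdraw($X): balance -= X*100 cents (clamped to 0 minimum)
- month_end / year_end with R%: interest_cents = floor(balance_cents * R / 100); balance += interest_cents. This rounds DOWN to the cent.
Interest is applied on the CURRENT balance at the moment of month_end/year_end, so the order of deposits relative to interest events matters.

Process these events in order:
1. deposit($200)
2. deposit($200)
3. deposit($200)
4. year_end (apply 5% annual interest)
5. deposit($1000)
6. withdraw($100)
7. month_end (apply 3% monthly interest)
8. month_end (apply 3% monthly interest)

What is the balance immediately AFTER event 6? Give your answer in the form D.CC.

Answer: 2055.00

Derivation:
After 1 (deposit($200)): balance=$700.00 total_interest=$0.00
After 2 (deposit($200)): balance=$900.00 total_interest=$0.00
After 3 (deposit($200)): balance=$1100.00 total_interest=$0.00
After 4 (year_end (apply 5% annual interest)): balance=$1155.00 total_interest=$55.00
After 5 (deposit($1000)): balance=$2155.00 total_interest=$55.00
After 6 (withdraw($100)): balance=$2055.00 total_interest=$55.00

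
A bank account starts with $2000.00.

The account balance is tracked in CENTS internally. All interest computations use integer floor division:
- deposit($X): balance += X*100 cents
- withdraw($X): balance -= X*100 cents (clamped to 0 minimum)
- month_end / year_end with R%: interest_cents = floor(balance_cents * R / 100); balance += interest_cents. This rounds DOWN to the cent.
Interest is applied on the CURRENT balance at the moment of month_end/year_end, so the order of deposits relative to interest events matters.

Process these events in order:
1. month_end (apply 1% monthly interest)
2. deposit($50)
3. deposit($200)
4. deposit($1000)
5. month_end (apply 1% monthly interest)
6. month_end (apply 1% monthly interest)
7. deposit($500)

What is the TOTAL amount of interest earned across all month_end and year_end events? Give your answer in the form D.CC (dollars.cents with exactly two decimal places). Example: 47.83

Answer: 85.72

Derivation:
After 1 (month_end (apply 1% monthly interest)): balance=$2020.00 total_interest=$20.00
After 2 (deposit($50)): balance=$2070.00 total_interest=$20.00
After 3 (deposit($200)): balance=$2270.00 total_interest=$20.00
After 4 (deposit($1000)): balance=$3270.00 total_interest=$20.00
After 5 (month_end (apply 1% monthly interest)): balance=$3302.70 total_interest=$52.70
After 6 (month_end (apply 1% monthly interest)): balance=$3335.72 total_interest=$85.72
After 7 (deposit($500)): balance=$3835.72 total_interest=$85.72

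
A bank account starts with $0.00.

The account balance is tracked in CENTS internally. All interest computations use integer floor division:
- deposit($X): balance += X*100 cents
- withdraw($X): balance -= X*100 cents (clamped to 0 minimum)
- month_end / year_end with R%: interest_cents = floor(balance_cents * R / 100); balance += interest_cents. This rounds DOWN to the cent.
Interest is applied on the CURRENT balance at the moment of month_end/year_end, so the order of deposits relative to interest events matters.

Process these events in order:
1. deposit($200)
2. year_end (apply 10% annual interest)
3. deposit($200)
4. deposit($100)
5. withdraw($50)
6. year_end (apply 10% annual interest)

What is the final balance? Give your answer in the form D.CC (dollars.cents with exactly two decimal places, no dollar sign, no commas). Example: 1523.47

Answer: 517.00

Derivation:
After 1 (deposit($200)): balance=$200.00 total_interest=$0.00
After 2 (year_end (apply 10% annual interest)): balance=$220.00 total_interest=$20.00
After 3 (deposit($200)): balance=$420.00 total_interest=$20.00
After 4 (deposit($100)): balance=$520.00 total_interest=$20.00
After 5 (withdraw($50)): balance=$470.00 total_interest=$20.00
After 6 (year_end (apply 10% annual interest)): balance=$517.00 total_interest=$67.00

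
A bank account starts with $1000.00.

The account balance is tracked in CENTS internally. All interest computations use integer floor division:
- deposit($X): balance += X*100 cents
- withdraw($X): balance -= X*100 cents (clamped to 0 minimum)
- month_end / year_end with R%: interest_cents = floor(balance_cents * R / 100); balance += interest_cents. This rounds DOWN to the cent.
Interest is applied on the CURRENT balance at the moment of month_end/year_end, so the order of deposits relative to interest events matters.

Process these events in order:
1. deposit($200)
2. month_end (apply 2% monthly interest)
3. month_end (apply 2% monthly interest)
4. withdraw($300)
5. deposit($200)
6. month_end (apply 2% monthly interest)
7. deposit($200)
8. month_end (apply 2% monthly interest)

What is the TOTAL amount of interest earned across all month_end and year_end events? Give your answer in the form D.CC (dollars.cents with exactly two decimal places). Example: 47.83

After 1 (deposit($200)): balance=$1200.00 total_interest=$0.00
After 2 (month_end (apply 2% monthly interest)): balance=$1224.00 total_interest=$24.00
After 3 (month_end (apply 2% monthly interest)): balance=$1248.48 total_interest=$48.48
After 4 (withdraw($300)): balance=$948.48 total_interest=$48.48
After 5 (deposit($200)): balance=$1148.48 total_interest=$48.48
After 6 (month_end (apply 2% monthly interest)): balance=$1171.44 total_interest=$71.44
After 7 (deposit($200)): balance=$1371.44 total_interest=$71.44
After 8 (month_end (apply 2% monthly interest)): balance=$1398.86 total_interest=$98.86

Answer: 98.86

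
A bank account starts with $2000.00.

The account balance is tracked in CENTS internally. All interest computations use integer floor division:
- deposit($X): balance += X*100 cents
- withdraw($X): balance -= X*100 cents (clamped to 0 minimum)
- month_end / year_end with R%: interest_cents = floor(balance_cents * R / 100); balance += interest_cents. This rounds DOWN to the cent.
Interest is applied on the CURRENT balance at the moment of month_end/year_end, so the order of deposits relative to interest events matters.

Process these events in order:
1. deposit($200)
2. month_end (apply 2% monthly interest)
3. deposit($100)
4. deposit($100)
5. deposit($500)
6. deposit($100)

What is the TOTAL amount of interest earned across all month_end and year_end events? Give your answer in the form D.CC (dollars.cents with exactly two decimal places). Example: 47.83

After 1 (deposit($200)): balance=$2200.00 total_interest=$0.00
After 2 (month_end (apply 2% monthly interest)): balance=$2244.00 total_interest=$44.00
After 3 (deposit($100)): balance=$2344.00 total_interest=$44.00
After 4 (deposit($100)): balance=$2444.00 total_interest=$44.00
After 5 (deposit($500)): balance=$2944.00 total_interest=$44.00
After 6 (deposit($100)): balance=$3044.00 total_interest=$44.00

Answer: 44.00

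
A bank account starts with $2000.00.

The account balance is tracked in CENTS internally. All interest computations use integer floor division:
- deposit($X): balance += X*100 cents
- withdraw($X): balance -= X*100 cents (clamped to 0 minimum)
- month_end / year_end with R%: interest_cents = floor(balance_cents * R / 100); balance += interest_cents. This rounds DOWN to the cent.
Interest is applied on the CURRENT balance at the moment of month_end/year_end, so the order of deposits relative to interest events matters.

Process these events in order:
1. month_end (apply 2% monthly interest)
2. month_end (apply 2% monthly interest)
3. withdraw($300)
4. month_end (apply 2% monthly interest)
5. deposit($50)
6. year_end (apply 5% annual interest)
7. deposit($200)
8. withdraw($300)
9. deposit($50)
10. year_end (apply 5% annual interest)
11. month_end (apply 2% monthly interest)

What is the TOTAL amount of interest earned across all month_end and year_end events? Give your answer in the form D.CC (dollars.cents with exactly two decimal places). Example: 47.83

Answer: 345.31

Derivation:
After 1 (month_end (apply 2% monthly interest)): balance=$2040.00 total_interest=$40.00
After 2 (month_end (apply 2% monthly interest)): balance=$2080.80 total_interest=$80.80
After 3 (withdraw($300)): balance=$1780.80 total_interest=$80.80
After 4 (month_end (apply 2% monthly interest)): balance=$1816.41 total_interest=$116.41
After 5 (deposit($50)): balance=$1866.41 total_interest=$116.41
After 6 (year_end (apply 5% annual interest)): balance=$1959.73 total_interest=$209.73
After 7 (deposit($200)): balance=$2159.73 total_interest=$209.73
After 8 (withdraw($300)): balance=$1859.73 total_interest=$209.73
After 9 (deposit($50)): balance=$1909.73 total_interest=$209.73
After 10 (year_end (apply 5% annual interest)): balance=$2005.21 total_interest=$305.21
After 11 (month_end (apply 2% monthly interest)): balance=$2045.31 total_interest=$345.31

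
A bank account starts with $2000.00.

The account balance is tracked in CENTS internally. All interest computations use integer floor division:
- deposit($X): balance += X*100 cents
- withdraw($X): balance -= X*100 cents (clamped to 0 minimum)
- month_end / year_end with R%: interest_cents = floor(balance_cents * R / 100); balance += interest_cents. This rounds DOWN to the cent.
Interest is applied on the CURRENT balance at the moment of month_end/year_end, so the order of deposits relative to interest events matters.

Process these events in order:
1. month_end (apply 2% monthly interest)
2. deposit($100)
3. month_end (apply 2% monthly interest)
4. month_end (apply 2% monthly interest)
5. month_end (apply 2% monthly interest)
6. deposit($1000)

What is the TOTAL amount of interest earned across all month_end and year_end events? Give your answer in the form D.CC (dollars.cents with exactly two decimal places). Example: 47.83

After 1 (month_end (apply 2% monthly interest)): balance=$2040.00 total_interest=$40.00
After 2 (deposit($100)): balance=$2140.00 total_interest=$40.00
After 3 (month_end (apply 2% monthly interest)): balance=$2182.80 total_interest=$82.80
After 4 (month_end (apply 2% monthly interest)): balance=$2226.45 total_interest=$126.45
After 5 (month_end (apply 2% monthly interest)): balance=$2270.97 total_interest=$170.97
After 6 (deposit($1000)): balance=$3270.97 total_interest=$170.97

Answer: 170.97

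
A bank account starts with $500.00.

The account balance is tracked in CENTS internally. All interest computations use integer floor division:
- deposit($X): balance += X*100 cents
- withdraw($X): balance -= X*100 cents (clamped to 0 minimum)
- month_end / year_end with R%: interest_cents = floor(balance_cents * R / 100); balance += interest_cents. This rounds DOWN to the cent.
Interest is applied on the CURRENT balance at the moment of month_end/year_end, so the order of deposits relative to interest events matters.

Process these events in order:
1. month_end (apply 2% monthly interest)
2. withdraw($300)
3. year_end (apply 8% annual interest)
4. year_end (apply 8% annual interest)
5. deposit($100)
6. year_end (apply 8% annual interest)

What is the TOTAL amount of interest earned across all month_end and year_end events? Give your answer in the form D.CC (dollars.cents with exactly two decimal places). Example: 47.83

Answer: 72.53

Derivation:
After 1 (month_end (apply 2% monthly interest)): balance=$510.00 total_interest=$10.00
After 2 (withdraw($300)): balance=$210.00 total_interest=$10.00
After 3 (year_end (apply 8% annual interest)): balance=$226.80 total_interest=$26.80
After 4 (year_end (apply 8% annual interest)): balance=$244.94 total_interest=$44.94
After 5 (deposit($100)): balance=$344.94 total_interest=$44.94
After 6 (year_end (apply 8% annual interest)): balance=$372.53 total_interest=$72.53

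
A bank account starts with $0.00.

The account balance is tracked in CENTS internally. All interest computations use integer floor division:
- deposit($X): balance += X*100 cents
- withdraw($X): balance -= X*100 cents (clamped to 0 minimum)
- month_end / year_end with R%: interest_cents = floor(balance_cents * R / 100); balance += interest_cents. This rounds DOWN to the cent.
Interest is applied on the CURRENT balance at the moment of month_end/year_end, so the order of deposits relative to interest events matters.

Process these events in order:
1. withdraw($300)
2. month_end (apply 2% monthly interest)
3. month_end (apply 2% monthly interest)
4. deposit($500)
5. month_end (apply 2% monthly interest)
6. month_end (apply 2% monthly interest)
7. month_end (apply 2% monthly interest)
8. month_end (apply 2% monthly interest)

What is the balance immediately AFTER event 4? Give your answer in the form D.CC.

Answer: 500.00

Derivation:
After 1 (withdraw($300)): balance=$0.00 total_interest=$0.00
After 2 (month_end (apply 2% monthly interest)): balance=$0.00 total_interest=$0.00
After 3 (month_end (apply 2% monthly interest)): balance=$0.00 total_interest=$0.00
After 4 (deposit($500)): balance=$500.00 total_interest=$0.00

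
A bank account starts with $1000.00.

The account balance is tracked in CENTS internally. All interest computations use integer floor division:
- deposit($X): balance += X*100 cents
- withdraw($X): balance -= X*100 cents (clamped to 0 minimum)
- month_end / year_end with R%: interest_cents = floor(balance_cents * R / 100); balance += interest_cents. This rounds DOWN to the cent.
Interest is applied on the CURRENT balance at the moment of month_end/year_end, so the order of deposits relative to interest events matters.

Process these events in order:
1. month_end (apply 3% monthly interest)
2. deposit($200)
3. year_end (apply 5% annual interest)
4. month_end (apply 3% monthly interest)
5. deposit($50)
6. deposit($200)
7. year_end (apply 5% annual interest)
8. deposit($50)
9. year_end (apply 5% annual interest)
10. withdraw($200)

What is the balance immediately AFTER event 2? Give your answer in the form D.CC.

Answer: 1230.00

Derivation:
After 1 (month_end (apply 3% monthly interest)): balance=$1030.00 total_interest=$30.00
After 2 (deposit($200)): balance=$1230.00 total_interest=$30.00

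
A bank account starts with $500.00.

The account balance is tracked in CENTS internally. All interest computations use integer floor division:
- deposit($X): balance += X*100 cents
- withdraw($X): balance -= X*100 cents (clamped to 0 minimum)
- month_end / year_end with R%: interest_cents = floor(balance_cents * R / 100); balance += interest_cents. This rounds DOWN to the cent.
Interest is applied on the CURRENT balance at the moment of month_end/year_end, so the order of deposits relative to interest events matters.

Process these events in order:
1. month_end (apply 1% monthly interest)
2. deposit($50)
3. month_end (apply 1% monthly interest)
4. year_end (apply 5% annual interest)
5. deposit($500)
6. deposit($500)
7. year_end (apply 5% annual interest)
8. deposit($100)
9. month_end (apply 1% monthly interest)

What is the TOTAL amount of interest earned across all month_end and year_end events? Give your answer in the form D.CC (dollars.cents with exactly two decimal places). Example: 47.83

Answer: 135.66

Derivation:
After 1 (month_end (apply 1% monthly interest)): balance=$505.00 total_interest=$5.00
After 2 (deposit($50)): balance=$555.00 total_interest=$5.00
After 3 (month_end (apply 1% monthly interest)): balance=$560.55 total_interest=$10.55
After 4 (year_end (apply 5% annual interest)): balance=$588.57 total_interest=$38.57
After 5 (deposit($500)): balance=$1088.57 total_interest=$38.57
After 6 (deposit($500)): balance=$1588.57 total_interest=$38.57
After 7 (year_end (apply 5% annual interest)): balance=$1667.99 total_interest=$117.99
After 8 (deposit($100)): balance=$1767.99 total_interest=$117.99
After 9 (month_end (apply 1% monthly interest)): balance=$1785.66 total_interest=$135.66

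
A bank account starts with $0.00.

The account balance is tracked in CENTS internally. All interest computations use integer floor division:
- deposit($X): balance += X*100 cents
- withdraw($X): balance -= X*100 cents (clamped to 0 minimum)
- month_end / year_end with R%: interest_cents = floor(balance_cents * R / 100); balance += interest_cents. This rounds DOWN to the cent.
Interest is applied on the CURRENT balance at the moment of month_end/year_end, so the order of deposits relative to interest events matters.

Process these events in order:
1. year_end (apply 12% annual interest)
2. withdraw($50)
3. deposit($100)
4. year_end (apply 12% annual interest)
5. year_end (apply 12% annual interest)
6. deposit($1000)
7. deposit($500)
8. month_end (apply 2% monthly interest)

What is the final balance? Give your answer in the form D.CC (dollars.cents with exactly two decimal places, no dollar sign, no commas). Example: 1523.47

After 1 (year_end (apply 12% annual interest)): balance=$0.00 total_interest=$0.00
After 2 (withdraw($50)): balance=$0.00 total_interest=$0.00
After 3 (deposit($100)): balance=$100.00 total_interest=$0.00
After 4 (year_end (apply 12% annual interest)): balance=$112.00 total_interest=$12.00
After 5 (year_end (apply 12% annual interest)): balance=$125.44 total_interest=$25.44
After 6 (deposit($1000)): balance=$1125.44 total_interest=$25.44
After 7 (deposit($500)): balance=$1625.44 total_interest=$25.44
After 8 (month_end (apply 2% monthly interest)): balance=$1657.94 total_interest=$57.94

Answer: 1657.94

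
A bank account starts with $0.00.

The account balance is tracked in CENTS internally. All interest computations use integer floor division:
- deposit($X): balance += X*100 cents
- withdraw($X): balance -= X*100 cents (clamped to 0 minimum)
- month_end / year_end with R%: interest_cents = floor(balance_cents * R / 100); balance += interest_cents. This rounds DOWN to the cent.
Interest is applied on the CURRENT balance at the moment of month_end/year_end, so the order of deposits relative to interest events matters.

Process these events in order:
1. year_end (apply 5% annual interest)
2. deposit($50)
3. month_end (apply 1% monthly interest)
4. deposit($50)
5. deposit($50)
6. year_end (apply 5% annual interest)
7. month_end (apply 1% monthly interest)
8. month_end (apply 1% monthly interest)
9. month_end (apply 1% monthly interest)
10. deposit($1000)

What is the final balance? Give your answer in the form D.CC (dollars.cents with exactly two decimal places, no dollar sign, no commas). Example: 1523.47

After 1 (year_end (apply 5% annual interest)): balance=$0.00 total_interest=$0.00
After 2 (deposit($50)): balance=$50.00 total_interest=$0.00
After 3 (month_end (apply 1% monthly interest)): balance=$50.50 total_interest=$0.50
After 4 (deposit($50)): balance=$100.50 total_interest=$0.50
After 5 (deposit($50)): balance=$150.50 total_interest=$0.50
After 6 (year_end (apply 5% annual interest)): balance=$158.02 total_interest=$8.02
After 7 (month_end (apply 1% monthly interest)): balance=$159.60 total_interest=$9.60
After 8 (month_end (apply 1% monthly interest)): balance=$161.19 total_interest=$11.19
After 9 (month_end (apply 1% monthly interest)): balance=$162.80 total_interest=$12.80
After 10 (deposit($1000)): balance=$1162.80 total_interest=$12.80

Answer: 1162.80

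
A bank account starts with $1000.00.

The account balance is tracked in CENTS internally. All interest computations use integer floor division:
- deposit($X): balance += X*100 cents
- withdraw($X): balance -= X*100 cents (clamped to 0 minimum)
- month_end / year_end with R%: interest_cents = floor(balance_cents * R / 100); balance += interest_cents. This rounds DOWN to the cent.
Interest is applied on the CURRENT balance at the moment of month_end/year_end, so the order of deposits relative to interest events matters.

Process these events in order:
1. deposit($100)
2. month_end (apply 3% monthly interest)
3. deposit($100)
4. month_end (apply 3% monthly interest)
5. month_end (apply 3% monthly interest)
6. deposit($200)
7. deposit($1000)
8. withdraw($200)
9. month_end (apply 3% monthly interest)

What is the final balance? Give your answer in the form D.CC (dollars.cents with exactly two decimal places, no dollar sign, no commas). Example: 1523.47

After 1 (deposit($100)): balance=$1100.00 total_interest=$0.00
After 2 (month_end (apply 3% monthly interest)): balance=$1133.00 total_interest=$33.00
After 3 (deposit($100)): balance=$1233.00 total_interest=$33.00
After 4 (month_end (apply 3% monthly interest)): balance=$1269.99 total_interest=$69.99
After 5 (month_end (apply 3% monthly interest)): balance=$1308.08 total_interest=$108.08
After 6 (deposit($200)): balance=$1508.08 total_interest=$108.08
After 7 (deposit($1000)): balance=$2508.08 total_interest=$108.08
After 8 (withdraw($200)): balance=$2308.08 total_interest=$108.08
After 9 (month_end (apply 3% monthly interest)): balance=$2377.32 total_interest=$177.32

Answer: 2377.32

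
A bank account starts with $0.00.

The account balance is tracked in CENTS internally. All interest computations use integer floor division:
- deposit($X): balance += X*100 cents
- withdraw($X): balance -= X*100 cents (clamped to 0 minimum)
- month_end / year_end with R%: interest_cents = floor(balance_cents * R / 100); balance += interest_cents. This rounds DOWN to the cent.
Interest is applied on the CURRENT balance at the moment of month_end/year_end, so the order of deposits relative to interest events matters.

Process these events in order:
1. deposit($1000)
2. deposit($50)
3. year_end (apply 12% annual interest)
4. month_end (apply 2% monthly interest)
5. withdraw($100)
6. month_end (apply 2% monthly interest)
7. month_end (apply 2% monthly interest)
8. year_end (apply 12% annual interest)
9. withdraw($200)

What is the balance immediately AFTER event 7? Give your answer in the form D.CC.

Answer: 1143.94

Derivation:
After 1 (deposit($1000)): balance=$1000.00 total_interest=$0.00
After 2 (deposit($50)): balance=$1050.00 total_interest=$0.00
After 3 (year_end (apply 12% annual interest)): balance=$1176.00 total_interest=$126.00
After 4 (month_end (apply 2% monthly interest)): balance=$1199.52 total_interest=$149.52
After 5 (withdraw($100)): balance=$1099.52 total_interest=$149.52
After 6 (month_end (apply 2% monthly interest)): balance=$1121.51 total_interest=$171.51
After 7 (month_end (apply 2% monthly interest)): balance=$1143.94 total_interest=$193.94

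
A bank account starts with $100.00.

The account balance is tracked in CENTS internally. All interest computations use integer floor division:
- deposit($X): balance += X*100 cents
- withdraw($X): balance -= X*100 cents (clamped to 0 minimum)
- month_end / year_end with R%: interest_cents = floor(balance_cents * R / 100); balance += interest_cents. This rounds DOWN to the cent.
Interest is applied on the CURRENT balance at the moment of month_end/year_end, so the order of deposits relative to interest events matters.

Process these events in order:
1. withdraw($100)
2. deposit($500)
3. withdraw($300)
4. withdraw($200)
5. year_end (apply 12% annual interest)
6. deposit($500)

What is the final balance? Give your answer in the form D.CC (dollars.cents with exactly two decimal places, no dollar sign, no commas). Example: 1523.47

Answer: 500.00

Derivation:
After 1 (withdraw($100)): balance=$0.00 total_interest=$0.00
After 2 (deposit($500)): balance=$500.00 total_interest=$0.00
After 3 (withdraw($300)): balance=$200.00 total_interest=$0.00
After 4 (withdraw($200)): balance=$0.00 total_interest=$0.00
After 5 (year_end (apply 12% annual interest)): balance=$0.00 total_interest=$0.00
After 6 (deposit($500)): balance=$500.00 total_interest=$0.00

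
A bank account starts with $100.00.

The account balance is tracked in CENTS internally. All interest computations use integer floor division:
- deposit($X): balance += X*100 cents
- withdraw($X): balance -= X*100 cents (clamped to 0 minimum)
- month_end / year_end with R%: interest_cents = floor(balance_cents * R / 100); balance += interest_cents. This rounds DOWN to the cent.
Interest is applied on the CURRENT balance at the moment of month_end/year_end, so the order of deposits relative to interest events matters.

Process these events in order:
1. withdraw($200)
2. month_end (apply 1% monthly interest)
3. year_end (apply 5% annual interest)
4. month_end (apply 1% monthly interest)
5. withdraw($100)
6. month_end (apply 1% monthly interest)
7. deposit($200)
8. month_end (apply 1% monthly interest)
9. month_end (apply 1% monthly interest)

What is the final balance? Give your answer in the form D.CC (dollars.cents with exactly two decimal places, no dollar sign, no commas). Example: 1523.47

After 1 (withdraw($200)): balance=$0.00 total_interest=$0.00
After 2 (month_end (apply 1% monthly interest)): balance=$0.00 total_interest=$0.00
After 3 (year_end (apply 5% annual interest)): balance=$0.00 total_interest=$0.00
After 4 (month_end (apply 1% monthly interest)): balance=$0.00 total_interest=$0.00
After 5 (withdraw($100)): balance=$0.00 total_interest=$0.00
After 6 (month_end (apply 1% monthly interest)): balance=$0.00 total_interest=$0.00
After 7 (deposit($200)): balance=$200.00 total_interest=$0.00
After 8 (month_end (apply 1% monthly interest)): balance=$202.00 total_interest=$2.00
After 9 (month_end (apply 1% monthly interest)): balance=$204.02 total_interest=$4.02

Answer: 204.02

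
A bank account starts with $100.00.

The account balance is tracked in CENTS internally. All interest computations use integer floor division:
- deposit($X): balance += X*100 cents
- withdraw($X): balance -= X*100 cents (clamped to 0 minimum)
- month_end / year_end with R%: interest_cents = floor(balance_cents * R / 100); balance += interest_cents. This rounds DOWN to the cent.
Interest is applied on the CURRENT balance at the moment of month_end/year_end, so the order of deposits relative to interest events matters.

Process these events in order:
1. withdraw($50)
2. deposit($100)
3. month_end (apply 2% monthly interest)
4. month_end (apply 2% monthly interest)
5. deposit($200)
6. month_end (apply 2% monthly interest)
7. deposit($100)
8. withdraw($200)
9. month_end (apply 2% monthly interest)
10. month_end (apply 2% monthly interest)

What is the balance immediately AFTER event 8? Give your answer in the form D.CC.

Answer: 263.18

Derivation:
After 1 (withdraw($50)): balance=$50.00 total_interest=$0.00
After 2 (deposit($100)): balance=$150.00 total_interest=$0.00
After 3 (month_end (apply 2% monthly interest)): balance=$153.00 total_interest=$3.00
After 4 (month_end (apply 2% monthly interest)): balance=$156.06 total_interest=$6.06
After 5 (deposit($200)): balance=$356.06 total_interest=$6.06
After 6 (month_end (apply 2% monthly interest)): balance=$363.18 total_interest=$13.18
After 7 (deposit($100)): balance=$463.18 total_interest=$13.18
After 8 (withdraw($200)): balance=$263.18 total_interest=$13.18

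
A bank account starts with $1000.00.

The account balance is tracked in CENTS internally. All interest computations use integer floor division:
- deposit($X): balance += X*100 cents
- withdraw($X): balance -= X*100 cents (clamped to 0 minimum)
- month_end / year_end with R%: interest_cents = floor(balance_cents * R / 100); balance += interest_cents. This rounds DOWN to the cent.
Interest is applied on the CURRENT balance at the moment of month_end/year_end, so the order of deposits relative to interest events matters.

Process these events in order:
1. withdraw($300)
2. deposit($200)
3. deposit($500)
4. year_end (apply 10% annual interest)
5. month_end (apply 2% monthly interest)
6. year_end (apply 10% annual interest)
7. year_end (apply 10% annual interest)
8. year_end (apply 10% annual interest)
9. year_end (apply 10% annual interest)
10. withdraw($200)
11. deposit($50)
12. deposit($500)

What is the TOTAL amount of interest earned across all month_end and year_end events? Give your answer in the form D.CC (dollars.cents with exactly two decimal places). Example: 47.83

After 1 (withdraw($300)): balance=$700.00 total_interest=$0.00
After 2 (deposit($200)): balance=$900.00 total_interest=$0.00
After 3 (deposit($500)): balance=$1400.00 total_interest=$0.00
After 4 (year_end (apply 10% annual interest)): balance=$1540.00 total_interest=$140.00
After 5 (month_end (apply 2% monthly interest)): balance=$1570.80 total_interest=$170.80
After 6 (year_end (apply 10% annual interest)): balance=$1727.88 total_interest=$327.88
After 7 (year_end (apply 10% annual interest)): balance=$1900.66 total_interest=$500.66
After 8 (year_end (apply 10% annual interest)): balance=$2090.72 total_interest=$690.72
After 9 (year_end (apply 10% annual interest)): balance=$2299.79 total_interest=$899.79
After 10 (withdraw($200)): balance=$2099.79 total_interest=$899.79
After 11 (deposit($50)): balance=$2149.79 total_interest=$899.79
After 12 (deposit($500)): balance=$2649.79 total_interest=$899.79

Answer: 899.79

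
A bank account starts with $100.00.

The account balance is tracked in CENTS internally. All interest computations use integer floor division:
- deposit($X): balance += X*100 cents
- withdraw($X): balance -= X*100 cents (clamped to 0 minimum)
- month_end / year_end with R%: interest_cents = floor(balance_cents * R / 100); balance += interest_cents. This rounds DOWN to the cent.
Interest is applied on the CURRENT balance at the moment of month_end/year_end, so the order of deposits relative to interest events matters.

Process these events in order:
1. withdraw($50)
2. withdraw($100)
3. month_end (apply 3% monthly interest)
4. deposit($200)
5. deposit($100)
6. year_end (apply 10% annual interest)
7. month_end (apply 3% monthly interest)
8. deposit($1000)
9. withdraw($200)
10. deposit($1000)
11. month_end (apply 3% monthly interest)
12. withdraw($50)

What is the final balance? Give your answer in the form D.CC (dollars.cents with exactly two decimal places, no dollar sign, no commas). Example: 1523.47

Answer: 2154.09

Derivation:
After 1 (withdraw($50)): balance=$50.00 total_interest=$0.00
After 2 (withdraw($100)): balance=$0.00 total_interest=$0.00
After 3 (month_end (apply 3% monthly interest)): balance=$0.00 total_interest=$0.00
After 4 (deposit($200)): balance=$200.00 total_interest=$0.00
After 5 (deposit($100)): balance=$300.00 total_interest=$0.00
After 6 (year_end (apply 10% annual interest)): balance=$330.00 total_interest=$30.00
After 7 (month_end (apply 3% monthly interest)): balance=$339.90 total_interest=$39.90
After 8 (deposit($1000)): balance=$1339.90 total_interest=$39.90
After 9 (withdraw($200)): balance=$1139.90 total_interest=$39.90
After 10 (deposit($1000)): balance=$2139.90 total_interest=$39.90
After 11 (month_end (apply 3% monthly interest)): balance=$2204.09 total_interest=$104.09
After 12 (withdraw($50)): balance=$2154.09 total_interest=$104.09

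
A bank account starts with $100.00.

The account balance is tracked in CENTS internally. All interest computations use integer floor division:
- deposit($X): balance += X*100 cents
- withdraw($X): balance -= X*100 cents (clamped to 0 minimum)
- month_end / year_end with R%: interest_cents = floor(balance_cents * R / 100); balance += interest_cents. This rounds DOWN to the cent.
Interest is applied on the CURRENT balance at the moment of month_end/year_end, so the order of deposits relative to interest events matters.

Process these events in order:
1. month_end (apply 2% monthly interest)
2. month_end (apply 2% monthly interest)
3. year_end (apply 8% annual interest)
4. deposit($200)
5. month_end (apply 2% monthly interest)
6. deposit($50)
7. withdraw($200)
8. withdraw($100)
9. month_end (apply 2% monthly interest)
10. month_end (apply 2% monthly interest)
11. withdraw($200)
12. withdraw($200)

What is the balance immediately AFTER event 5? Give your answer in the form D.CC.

Answer: 318.60

Derivation:
After 1 (month_end (apply 2% monthly interest)): balance=$102.00 total_interest=$2.00
After 2 (month_end (apply 2% monthly interest)): balance=$104.04 total_interest=$4.04
After 3 (year_end (apply 8% annual interest)): balance=$112.36 total_interest=$12.36
After 4 (deposit($200)): balance=$312.36 total_interest=$12.36
After 5 (month_end (apply 2% monthly interest)): balance=$318.60 total_interest=$18.60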